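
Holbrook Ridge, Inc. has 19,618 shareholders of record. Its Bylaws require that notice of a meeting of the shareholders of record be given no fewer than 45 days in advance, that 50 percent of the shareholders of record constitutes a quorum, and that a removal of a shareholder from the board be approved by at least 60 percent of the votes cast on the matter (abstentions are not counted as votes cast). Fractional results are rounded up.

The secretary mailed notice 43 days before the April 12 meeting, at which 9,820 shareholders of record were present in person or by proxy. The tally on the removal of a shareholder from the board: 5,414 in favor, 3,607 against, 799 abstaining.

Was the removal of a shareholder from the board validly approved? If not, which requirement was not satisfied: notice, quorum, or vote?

Invalid — notice requirement not satisfied.

Notice: 43 days given; 45 required. Not satisfied.
Quorum: 50% of 19,618 = 9,809; 9,820 present. Satisfied.
Vote: requires three-fifths of the votes cast (9,820 − 799 abstaining = 9,021); 3/5 of 9021 = 5412.60, rounded up to 5413, so 5,413 needed; 5,414 in favor. Satisfied.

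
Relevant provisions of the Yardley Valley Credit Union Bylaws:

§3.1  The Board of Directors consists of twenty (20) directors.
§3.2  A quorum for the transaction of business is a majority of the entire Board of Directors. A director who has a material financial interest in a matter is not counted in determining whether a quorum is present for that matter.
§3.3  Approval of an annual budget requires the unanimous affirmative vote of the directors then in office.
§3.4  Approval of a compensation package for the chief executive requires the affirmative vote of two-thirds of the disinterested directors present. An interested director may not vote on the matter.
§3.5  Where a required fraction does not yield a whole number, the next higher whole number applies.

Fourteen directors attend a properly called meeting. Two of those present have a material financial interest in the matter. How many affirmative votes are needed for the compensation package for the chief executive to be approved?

The compensation package for the chief executive requires two-thirds of the disinterested directors present (14 − 2 = 12).
2/3 of 12 = 8.

8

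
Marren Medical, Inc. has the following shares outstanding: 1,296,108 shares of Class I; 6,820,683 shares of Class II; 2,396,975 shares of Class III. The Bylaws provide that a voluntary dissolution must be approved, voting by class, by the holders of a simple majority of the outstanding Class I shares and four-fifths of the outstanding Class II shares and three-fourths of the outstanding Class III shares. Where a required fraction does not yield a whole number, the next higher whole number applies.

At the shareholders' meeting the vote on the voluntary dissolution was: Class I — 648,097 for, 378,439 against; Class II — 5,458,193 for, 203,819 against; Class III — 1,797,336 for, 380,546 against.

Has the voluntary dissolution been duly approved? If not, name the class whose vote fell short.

Class I: a majority of 1296108 is 648055; 648,055 required, 648,097 in favor — approved.
Class II: 4/5 of 6820683 = 5456546.40, rounded up to 5456547; 5,456,547 required, 5,458,193 in favor — approved.
Class III: 3/4 of 2396975 = 1797731.25, rounded up to 1797732; 1,797,732 required, 1,797,336 in favor — not approved.

Not approved — the Class III shares did not give the required vote.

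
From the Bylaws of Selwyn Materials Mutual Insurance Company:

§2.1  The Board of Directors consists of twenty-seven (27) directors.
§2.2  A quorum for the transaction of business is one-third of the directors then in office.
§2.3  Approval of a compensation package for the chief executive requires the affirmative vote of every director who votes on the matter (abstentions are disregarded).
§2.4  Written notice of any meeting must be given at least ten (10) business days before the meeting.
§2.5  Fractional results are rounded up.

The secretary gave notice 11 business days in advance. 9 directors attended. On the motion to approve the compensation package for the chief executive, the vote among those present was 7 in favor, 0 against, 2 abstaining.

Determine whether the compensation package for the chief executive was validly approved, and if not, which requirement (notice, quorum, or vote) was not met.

Valid — all requirements satisfied.

Notice: 11 business days given; 10 required (11 ≥ 10). Satisfied.
Quorum: 9 present; quorum is 9. Satisfied.
Vote: the compensation package for the chief executive requires the unanimous vote of the votes cast (9 present − 2 abstaining = 7). Unanimous means all 7, so 7 affirmative votes are needed; 7 voted in favor. Satisfied.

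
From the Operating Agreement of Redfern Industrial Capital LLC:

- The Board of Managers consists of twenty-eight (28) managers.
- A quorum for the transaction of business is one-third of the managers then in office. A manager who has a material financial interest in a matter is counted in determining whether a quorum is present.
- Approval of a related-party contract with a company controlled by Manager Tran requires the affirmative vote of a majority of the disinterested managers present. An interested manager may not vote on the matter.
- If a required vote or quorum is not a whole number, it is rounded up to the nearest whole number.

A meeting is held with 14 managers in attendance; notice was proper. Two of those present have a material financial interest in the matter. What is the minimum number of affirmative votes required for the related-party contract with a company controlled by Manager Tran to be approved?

7

The related-party contract with a company controlled by Manager Tran requires a majority of the disinterested managers present (14 − 2 = 12).
A majority of 12 is 7.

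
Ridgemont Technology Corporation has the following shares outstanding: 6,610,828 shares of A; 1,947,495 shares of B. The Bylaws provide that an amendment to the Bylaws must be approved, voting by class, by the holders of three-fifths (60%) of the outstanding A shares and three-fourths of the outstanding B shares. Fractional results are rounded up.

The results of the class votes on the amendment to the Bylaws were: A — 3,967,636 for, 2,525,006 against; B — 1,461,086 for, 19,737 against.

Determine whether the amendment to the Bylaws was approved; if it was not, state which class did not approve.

Approved — every class gave the required vote.

A: 3/5 of 6610828 = 3966496.80, rounded up to 3966497; 3,966,497 required, 3,967,636 in favor — approved.
B: 3/4 of 1947495 = 1460621.25, rounded up to 1460622; 1,460,622 required, 1,461,086 in favor — approved.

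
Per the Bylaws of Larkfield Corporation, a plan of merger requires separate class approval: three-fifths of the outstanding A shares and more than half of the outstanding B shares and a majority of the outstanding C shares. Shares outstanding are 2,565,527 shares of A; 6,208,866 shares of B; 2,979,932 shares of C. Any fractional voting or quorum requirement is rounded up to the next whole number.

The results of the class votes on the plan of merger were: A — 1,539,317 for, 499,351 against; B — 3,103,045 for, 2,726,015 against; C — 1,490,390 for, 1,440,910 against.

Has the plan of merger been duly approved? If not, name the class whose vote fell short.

A: 3/5 of 2565527 = 1539316.20, rounded up to 1539317; 1,539,317 required, 1,539,317 in favor — approved.
B: a majority of 6208866 is 3104434; 3,104,434 required, 3,103,045 in favor — not approved.
C: a majority of 2979932 is 1489967; 1,489,967 required, 1,490,390 in favor — approved.

Not approved — the B shares did not give the required vote.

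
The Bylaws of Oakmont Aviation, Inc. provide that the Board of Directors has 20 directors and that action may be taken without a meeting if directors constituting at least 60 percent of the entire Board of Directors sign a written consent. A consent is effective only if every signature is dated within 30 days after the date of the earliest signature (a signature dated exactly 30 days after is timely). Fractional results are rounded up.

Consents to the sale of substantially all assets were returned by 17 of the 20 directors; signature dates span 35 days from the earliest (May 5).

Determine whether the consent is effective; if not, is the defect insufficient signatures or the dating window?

Signatures required: at least 60 percent of 20 — 3/5 of 20 = 12, so 12 needed; 17 signed. Sufficient.
Dating window: the latest signature is 35 days after the earliest; the limit is 30 days. Outside the window.

Not effective — dating-window requirement not satisfied.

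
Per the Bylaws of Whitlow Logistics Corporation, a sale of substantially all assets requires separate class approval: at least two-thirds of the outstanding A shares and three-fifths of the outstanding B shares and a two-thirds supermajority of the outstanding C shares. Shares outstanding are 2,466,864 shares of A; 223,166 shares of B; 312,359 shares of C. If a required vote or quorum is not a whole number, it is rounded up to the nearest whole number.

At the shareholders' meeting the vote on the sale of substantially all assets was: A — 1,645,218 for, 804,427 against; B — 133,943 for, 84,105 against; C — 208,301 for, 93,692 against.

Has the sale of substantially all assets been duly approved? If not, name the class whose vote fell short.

Approved — every class gave the required vote.

A: 2/3 of 2466864 = 1644576; 1,644,576 required, 1,645,218 in favor — approved.
B: 3/5 of 223166 = 133899.60, rounded up to 133900; 133,900 required, 133,943 in favor — approved.
C: 2/3 of 312359 = 208239.33, rounded up to 208240; 208,240 required, 208,301 in favor — approved.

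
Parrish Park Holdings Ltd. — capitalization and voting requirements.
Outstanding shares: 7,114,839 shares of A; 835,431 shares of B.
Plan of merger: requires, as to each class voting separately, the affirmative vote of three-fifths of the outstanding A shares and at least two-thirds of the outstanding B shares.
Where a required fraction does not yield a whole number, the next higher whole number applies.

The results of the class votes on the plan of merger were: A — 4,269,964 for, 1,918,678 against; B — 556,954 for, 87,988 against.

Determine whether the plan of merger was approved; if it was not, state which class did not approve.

A: 3/5 of 7114839 = 4268903.40, rounded up to 4268904; 4,268,904 required, 4,269,964 in favor — approved.
B: 2/3 of 835431 = 556954; 556,954 required, 556,954 in favor — approved.

Approved — every class gave the required vote.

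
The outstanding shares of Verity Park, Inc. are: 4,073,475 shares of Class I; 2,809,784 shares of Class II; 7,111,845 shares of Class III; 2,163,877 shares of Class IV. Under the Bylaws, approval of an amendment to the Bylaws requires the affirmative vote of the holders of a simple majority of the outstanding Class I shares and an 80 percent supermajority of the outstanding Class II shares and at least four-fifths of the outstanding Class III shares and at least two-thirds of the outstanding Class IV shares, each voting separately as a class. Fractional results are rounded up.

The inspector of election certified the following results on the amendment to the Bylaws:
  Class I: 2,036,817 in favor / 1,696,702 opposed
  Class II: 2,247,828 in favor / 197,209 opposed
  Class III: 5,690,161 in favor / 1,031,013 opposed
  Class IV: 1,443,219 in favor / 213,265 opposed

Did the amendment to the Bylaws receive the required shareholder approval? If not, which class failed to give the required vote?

Approved — every class gave the required vote.

Class I: a majority of 4073475 is 2036738; 2,036,738 required, 2,036,817 in favor — approved.
Class II: 4/5 of 2809784 = 2247827.20, rounded up to 2247828; 2,247,828 required, 2,247,828 in favor — approved.
Class III: 4/5 of 7111845 = 5689476; 5,689,476 required, 5,690,161 in favor — approved.
Class IV: 2/3 of 2163877 = 1442584.67, rounded up to 1442585; 1,442,585 required, 1,443,219 in favor — approved.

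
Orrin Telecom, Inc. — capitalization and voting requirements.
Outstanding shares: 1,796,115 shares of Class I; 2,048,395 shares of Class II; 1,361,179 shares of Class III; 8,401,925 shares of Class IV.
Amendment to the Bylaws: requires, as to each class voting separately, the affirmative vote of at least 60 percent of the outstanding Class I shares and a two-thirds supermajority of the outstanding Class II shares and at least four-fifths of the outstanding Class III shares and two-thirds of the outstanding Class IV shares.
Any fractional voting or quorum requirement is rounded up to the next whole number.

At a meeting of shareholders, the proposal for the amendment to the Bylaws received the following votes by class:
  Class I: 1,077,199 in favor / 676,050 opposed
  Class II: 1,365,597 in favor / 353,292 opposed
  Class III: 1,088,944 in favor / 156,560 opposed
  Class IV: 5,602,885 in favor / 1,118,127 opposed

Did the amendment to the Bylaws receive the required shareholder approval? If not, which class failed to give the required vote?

Not approved — the Class I shares did not give the required vote.

Class I: 3/5 of 1796115 = 1077669; 1,077,669 required, 1,077,199 in favor — not approved.
Class II: 2/3 of 2048395 = 1365596.67, rounded up to 1365597; 1,365,597 required, 1,365,597 in favor — approved.
Class III: 4/5 of 1361179 = 1088943.20, rounded up to 1088944; 1,088,944 required, 1,088,944 in favor — approved.
Class IV: 2/3 of 8401925 = 5601283.33, rounded up to 5601284; 5,601,284 required, 5,602,885 in favor — approved.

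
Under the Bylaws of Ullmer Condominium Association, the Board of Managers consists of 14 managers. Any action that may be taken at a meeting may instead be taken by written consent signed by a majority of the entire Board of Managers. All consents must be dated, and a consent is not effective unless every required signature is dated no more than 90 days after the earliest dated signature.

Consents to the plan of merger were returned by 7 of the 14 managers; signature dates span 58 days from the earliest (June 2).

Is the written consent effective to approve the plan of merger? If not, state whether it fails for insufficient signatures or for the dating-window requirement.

Not effective — insufficient signatures.

Signatures required: a majority of 14 — a majority of 14 is 8, so 8 needed; 7 signed. Insufficient.
Dating window: the latest signature is 58 days after the earliest; the limit is 90 days. Within the window.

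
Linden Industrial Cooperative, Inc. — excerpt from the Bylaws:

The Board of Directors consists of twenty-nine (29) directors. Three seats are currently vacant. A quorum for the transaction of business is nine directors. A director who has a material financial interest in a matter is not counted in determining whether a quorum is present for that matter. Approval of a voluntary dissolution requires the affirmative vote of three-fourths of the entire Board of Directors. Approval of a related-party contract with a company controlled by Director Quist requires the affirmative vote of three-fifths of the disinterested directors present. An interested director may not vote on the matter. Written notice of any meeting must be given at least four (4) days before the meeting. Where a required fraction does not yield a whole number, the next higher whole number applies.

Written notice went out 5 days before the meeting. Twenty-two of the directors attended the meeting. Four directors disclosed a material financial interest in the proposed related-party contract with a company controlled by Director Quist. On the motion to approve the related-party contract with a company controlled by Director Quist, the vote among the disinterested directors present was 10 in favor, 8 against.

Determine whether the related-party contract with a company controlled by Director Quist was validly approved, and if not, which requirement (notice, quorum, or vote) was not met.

Notice: 5 days given; 4 required (5 ≥ 4). Satisfied.
Quorum: 22 present, but the 4 interested directors do not count, leaving 18. Quorum is 9. Satisfied.
Vote: the related-party contract with a company controlled by Director Quist requires three-fifths of the disinterested directors present (22 − 4 = 18). 3/5 of 18 = 10.80, rounded up to 11, so 11 affirmative votes are needed; 10 voted in favor. Not satisfied.

Invalid — vote requirement not satisfied.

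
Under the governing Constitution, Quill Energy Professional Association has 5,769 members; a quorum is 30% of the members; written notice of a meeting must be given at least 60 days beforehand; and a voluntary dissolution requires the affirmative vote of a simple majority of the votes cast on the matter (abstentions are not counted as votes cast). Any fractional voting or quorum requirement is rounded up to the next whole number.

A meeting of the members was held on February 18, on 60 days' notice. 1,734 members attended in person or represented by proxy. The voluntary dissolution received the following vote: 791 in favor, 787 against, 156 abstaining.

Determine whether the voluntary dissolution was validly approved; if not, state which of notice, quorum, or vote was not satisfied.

Notice: 60 days given; 60 required. Satisfied.
Quorum: 30% of 5,769 = 1,730.70, rounded up to 1,731; 1,734 present. Satisfied.
Vote: requires a majority of the votes cast (1,734 − 156 abstaining = 1,578); a majority of 1578 is 790, so 790 needed; 791 in favor. Satisfied.

Valid — all requirements satisfied.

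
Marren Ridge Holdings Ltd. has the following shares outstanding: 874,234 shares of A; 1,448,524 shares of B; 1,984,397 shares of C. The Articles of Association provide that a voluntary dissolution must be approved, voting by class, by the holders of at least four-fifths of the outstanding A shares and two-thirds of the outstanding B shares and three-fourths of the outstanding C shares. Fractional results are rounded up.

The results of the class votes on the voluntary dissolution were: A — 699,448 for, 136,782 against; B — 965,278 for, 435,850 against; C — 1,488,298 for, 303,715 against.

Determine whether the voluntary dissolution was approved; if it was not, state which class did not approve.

Not approved — the B shares did not give the required vote.

A: 4/5 of 874234 = 699387.20, rounded up to 699388; 699,388 required, 699,448 in favor — approved.
B: 2/3 of 1448524 = 965682.67, rounded up to 965683; 965,683 required, 965,278 in favor — not approved.
C: 3/4 of 1984397 = 1488297.75, rounded up to 1488298; 1,488,298 required, 1,488,298 in favor — approved.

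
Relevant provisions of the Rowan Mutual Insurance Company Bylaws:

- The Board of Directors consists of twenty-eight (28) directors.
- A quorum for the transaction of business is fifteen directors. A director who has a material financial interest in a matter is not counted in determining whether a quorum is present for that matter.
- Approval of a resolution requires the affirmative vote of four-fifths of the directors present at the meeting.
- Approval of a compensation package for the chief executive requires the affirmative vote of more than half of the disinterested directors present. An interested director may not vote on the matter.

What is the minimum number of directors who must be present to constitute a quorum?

15

The quorum is fixed at 15.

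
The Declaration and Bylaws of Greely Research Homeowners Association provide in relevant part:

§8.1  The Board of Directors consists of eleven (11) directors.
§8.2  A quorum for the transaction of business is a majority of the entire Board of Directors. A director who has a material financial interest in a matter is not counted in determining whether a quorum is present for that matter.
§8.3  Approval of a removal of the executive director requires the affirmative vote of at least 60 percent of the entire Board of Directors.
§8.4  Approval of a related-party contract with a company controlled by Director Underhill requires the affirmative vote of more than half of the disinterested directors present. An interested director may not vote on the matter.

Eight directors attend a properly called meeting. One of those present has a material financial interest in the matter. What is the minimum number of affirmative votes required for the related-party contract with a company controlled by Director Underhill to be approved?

4

The related-party contract with a company controlled by Director Underhill requires a majority of the disinterested directors present (8 − 1 = 7).
A majority of 7 is 4.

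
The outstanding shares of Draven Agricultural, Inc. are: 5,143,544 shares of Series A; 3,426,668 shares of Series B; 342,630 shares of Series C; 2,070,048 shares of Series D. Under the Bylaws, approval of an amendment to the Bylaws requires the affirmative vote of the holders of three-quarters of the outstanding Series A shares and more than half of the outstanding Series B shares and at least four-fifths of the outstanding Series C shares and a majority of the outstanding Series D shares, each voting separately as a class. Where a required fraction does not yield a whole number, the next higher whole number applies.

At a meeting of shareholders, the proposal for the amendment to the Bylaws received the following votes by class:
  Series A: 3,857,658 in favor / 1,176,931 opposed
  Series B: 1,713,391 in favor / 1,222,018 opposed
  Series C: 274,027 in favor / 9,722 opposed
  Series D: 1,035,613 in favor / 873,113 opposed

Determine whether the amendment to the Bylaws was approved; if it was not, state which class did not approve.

Not approved — the Series C shares did not give the required vote.

Series A: 3/4 of 5143544 = 3857658; 3,857,658 required, 3,857,658 in favor — approved.
Series B: a majority of 3426668 is 1713335; 1,713,335 required, 1,713,391 in favor — approved.
Series C: 4/5 of 342630 = 274104; 274,104 required, 274,027 in favor — not approved.
Series D: a majority of 2070048 is 1035025; 1,035,025 required, 1,035,613 in favor — approved.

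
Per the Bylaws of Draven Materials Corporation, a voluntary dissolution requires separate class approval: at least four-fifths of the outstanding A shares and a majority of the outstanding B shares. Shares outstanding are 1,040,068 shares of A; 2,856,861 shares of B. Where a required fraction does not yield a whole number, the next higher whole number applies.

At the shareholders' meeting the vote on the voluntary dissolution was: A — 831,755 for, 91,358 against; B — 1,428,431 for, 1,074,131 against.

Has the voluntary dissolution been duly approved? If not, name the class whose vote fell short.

A: 4/5 of 1040068 = 832054.40, rounded up to 832055; 832,055 required, 831,755 in favor — not approved.
B: a majority of 2856861 is 1428431; 1,428,431 required, 1,428,431 in favor — approved.

Not approved — the A shares did not give the required vote.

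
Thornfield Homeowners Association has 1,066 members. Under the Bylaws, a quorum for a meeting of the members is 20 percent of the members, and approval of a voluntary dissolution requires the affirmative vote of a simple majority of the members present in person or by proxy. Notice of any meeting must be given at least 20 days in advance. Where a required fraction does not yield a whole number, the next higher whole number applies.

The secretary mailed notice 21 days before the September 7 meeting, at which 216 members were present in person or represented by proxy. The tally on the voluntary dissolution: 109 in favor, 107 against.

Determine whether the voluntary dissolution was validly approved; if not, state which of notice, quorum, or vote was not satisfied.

Valid — all requirements satisfied.

Notice: 21 days given; 20 required. Satisfied.
Quorum: 20% of 1,066 = 213.20, rounded up to 214; 216 present. Satisfied.
Vote: requires a majority of those present (216); a majority of 216 is 109, so 109 needed; 109 in favor. Satisfied.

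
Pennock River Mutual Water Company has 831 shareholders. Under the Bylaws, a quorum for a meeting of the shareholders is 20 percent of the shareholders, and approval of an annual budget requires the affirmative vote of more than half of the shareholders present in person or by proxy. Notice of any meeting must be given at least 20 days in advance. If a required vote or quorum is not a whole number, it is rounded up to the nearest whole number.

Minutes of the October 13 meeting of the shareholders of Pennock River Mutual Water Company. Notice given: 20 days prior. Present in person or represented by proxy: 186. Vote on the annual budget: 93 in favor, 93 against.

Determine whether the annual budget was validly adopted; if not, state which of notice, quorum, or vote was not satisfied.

Invalid — vote requirement not satisfied.

Notice: 20 days given; 20 required. Satisfied.
Quorum: 20% of 831 = 166.20, rounded up to 167; 186 present. Satisfied.
Vote: requires a majority of those present (186); a majority of 186 is 94, so 94 needed; 93 in favor. Not satisfied.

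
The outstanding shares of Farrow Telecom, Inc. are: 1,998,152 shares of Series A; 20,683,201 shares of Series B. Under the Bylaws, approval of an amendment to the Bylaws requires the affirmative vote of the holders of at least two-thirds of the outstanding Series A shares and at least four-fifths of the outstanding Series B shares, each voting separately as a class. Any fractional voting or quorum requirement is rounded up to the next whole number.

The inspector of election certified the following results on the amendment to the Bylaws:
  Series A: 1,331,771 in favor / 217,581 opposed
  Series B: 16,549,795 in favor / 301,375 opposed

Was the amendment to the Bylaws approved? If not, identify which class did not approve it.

Series A: 2/3 of 1998152 = 1332101.33, rounded up to 1332102; 1,332,102 required, 1,331,771 in favor — not approved.
Series B: 4/5 of 20683201 = 16546560.80, rounded up to 16546561; 16,546,561 required, 16,549,795 in favor — approved.

Not approved — the Series A shares did not give the required vote.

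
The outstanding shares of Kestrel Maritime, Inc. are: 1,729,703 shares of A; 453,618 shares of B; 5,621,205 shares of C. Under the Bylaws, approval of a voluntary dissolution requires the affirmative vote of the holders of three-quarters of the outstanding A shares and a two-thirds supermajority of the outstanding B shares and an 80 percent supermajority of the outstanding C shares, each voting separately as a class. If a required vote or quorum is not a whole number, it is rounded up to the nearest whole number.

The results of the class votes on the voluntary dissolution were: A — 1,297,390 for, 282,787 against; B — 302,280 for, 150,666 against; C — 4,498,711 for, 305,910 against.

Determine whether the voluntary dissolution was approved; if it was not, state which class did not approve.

A: 3/4 of 1729703 = 1297277.25, rounded up to 1297278; 1,297,278 required, 1,297,390 in favor — approved.
B: 2/3 of 453618 = 302412; 302,412 required, 302,280 in favor — not approved.
C: 4/5 of 5621205 = 4496964; 4,496,964 required, 4,498,711 in favor — approved.

Not approved — the B shares did not give the required vote.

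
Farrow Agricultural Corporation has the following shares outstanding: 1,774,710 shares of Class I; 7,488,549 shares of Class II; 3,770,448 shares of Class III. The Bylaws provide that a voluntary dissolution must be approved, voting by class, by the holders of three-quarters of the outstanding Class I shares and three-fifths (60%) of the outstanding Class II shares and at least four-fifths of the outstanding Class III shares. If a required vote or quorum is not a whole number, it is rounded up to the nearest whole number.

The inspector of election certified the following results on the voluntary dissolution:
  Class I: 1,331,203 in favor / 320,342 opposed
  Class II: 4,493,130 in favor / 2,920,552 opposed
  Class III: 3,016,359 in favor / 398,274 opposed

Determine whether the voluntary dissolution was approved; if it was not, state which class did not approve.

Approved — every class gave the required vote.

Class I: 3/4 of 1774710 = 1331032.50, rounded up to 1331033; 1,331,033 required, 1,331,203 in favor — approved.
Class II: 3/5 of 7488549 = 4493129.40, rounded up to 4493130; 4,493,130 required, 4,493,130 in favor — approved.
Class III: 4/5 of 3770448 = 3016358.40, rounded up to 3016359; 3,016,359 required, 3,016,359 in favor — approved.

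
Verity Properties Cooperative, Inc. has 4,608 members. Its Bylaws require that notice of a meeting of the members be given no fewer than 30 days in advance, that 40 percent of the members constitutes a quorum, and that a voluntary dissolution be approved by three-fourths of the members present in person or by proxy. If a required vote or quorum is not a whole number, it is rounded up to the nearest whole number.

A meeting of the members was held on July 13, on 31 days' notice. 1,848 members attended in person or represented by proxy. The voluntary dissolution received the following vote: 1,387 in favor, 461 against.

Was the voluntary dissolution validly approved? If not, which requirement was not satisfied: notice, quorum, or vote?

Valid — all requirements satisfied.

Notice: 31 days given; 30 required. Satisfied.
Quorum: 40% of 4,608 = 1,843.20, rounded up to 1,844; 1,848 present. Satisfied.
Vote: requires three-fourths of those present (1,848); 3/4 of 1848 = 1386, so 1,386 needed; 1,387 in favor. Satisfied.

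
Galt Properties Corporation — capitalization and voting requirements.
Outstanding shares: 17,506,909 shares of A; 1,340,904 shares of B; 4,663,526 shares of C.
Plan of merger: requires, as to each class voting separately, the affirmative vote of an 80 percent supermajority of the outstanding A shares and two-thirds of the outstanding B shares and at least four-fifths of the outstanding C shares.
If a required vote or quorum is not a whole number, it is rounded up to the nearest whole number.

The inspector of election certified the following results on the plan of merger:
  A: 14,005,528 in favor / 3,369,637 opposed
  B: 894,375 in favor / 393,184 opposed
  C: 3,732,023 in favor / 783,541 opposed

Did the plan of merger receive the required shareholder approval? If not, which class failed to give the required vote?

A: 4/5 of 17506909 = 14005527.20, rounded up to 14005528; 14,005,528 required, 14,005,528 in favor — approved.
B: 2/3 of 1340904 = 893936; 893,936 required, 894,375 in favor — approved.
C: 4/5 of 4663526 = 3730820.80, rounded up to 3730821; 3,730,821 required, 3,732,023 in favor — approved.

Approved — every class gave the required vote.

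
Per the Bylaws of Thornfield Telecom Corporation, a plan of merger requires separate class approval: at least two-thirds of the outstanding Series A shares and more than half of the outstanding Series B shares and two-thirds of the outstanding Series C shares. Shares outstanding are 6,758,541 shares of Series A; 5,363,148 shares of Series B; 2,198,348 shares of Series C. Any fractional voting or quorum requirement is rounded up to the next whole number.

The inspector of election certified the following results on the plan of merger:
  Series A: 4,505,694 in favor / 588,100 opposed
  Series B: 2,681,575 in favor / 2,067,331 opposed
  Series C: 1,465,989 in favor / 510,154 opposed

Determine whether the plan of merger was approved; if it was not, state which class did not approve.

Series A: 2/3 of 6758541 = 4505694; 4,505,694 required, 4,505,694 in favor — approved.
Series B: a majority of 5363148 is 2681575; 2,681,575 required, 2,681,575 in favor — approved.
Series C: 2/3 of 2198348 = 1465565.33, rounded up to 1465566; 1,465,566 required, 1,465,989 in favor — approved.

Approved — every class gave the required vote.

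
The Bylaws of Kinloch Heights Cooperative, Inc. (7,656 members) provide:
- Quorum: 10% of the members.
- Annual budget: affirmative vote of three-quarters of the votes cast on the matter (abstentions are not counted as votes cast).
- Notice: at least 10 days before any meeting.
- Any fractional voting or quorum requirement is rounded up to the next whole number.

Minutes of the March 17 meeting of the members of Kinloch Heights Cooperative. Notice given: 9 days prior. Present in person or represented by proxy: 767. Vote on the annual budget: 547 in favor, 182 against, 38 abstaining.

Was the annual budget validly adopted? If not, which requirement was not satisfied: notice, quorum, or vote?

Notice: 9 days given; 10 required. Not satisfied.
Quorum: 10% of 7,656 = 765.60, rounded up to 766; 767 present. Satisfied.
Vote: requires three-fourths of the votes cast (767 − 38 abstaining = 729); 3/4 of 729 = 546.75, rounded up to 547, so 547 needed; 547 in favor. Satisfied.

Invalid — notice requirement not satisfied.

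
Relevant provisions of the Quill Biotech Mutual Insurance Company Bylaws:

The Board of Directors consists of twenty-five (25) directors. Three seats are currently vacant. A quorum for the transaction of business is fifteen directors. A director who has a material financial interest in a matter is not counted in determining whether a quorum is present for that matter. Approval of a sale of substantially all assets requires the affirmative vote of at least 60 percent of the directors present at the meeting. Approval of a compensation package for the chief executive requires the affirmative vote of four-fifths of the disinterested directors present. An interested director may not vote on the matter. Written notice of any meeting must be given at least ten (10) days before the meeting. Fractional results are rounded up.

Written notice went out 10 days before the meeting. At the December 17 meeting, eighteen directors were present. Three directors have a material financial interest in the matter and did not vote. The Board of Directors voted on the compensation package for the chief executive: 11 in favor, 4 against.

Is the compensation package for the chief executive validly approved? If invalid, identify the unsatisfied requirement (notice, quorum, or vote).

Notice: 10 days given; 10 required (10 ≥ 10). Satisfied.
Quorum: 18 present, but the 3 interested directors do not count, leaving 15. Quorum is 15. Satisfied.
Vote: the compensation package for the chief executive requires four-fifths of the disinterested directors present (18 − 3 = 15). 4/5 of 15 = 12, so 12 affirmative votes are needed; 11 voted in favor. Not satisfied.

Invalid — vote requirement not satisfied.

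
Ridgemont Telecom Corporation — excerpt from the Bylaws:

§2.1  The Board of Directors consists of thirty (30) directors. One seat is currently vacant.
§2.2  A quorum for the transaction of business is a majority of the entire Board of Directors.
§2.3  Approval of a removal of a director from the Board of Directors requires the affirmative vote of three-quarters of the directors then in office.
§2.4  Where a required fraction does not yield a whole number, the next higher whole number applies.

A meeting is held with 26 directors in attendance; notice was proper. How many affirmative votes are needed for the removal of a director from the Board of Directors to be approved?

22

The removal of a director from the Board of Directors requires three-fourths of the directors then in office (29).
3/4 of 29 = 21.75, rounded up to 22.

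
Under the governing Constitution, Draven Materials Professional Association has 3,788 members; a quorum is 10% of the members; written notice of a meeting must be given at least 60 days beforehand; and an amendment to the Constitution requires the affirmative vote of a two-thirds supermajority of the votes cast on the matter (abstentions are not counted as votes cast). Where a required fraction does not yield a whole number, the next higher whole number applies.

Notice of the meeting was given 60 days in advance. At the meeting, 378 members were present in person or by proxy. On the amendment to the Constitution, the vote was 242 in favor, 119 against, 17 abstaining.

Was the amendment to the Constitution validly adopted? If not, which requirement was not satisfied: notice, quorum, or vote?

Invalid — quorum requirement not satisfied.

Notice: 60 days given; 60 required. Satisfied.
Quorum: 10% of 3,788 = 378.80, rounded up to 379; 378 present. Not satisfied.
Vote: requires two-thirds of the votes cast (378 − 17 abstaining = 361); 2/3 of 361 = 240.67, rounded up to 241, so 241 needed; 242 in favor. Satisfied.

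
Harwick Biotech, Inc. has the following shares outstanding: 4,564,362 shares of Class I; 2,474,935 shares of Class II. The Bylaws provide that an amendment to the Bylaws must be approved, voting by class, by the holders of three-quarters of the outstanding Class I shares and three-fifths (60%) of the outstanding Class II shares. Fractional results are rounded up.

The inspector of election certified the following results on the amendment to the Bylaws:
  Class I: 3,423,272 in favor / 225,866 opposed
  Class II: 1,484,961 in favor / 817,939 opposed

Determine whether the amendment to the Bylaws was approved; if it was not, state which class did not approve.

Class I: 3/4 of 4564362 = 3423271.50, rounded up to 3423272; 3,423,272 required, 3,423,272 in favor — approved.
Class II: 3/5 of 2474935 = 1484961; 1,484,961 required, 1,484,961 in favor — approved.

Approved — every class gave the required vote.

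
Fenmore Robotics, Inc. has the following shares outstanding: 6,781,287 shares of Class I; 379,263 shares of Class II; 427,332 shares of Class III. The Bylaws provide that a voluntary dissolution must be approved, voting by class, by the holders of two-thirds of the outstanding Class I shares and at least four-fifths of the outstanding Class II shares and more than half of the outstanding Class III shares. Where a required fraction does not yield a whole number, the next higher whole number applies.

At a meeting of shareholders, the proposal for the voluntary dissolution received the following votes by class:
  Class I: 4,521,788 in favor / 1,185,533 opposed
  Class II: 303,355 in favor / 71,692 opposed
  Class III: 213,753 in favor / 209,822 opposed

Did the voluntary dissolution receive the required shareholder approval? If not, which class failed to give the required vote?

Not approved — the Class II shares did not give the required vote.

Class I: 2/3 of 6781287 = 4520858; 4,520,858 required, 4,521,788 in favor — approved.
Class II: 4/5 of 379263 = 303410.40, rounded up to 303411; 303,411 required, 303,355 in favor — not approved.
Class III: a majority of 427332 is 213667; 213,667 required, 213,753 in favor — approved.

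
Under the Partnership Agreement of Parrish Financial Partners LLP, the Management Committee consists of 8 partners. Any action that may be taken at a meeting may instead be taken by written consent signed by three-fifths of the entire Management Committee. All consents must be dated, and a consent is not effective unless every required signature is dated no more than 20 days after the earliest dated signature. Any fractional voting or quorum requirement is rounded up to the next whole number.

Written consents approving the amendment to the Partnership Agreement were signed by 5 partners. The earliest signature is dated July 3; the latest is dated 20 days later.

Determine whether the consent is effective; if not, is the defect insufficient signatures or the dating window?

Effective — both the signature and dating-window requirements are satisfied.

Signatures required: three-fifths of 8 — 3/5 of 8 = 4.80, rounded up to 5, so 5 needed; 5 signed. Sufficient.
Dating window: the latest signature is 20 days after the earliest; the limit is 20 days. Within the window.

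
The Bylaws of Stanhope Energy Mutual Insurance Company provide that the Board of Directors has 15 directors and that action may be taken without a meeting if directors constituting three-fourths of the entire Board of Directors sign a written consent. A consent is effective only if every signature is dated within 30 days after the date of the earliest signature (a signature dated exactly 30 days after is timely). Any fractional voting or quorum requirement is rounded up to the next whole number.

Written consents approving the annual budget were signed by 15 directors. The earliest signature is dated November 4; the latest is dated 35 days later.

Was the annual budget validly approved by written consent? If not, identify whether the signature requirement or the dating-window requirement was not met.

Signatures required: three-fourths of 15 — 3/4 of 15 = 11.25, rounded up to 12, so 12 needed; 15 signed. Sufficient.
Dating window: the latest signature is 35 days after the earliest; the limit is 30 days. Outside the window.

Not effective — dating-window requirement not satisfied.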